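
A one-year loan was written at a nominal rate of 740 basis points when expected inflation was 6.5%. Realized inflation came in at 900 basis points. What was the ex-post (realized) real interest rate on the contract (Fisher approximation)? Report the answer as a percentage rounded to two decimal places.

Ex-post: 7.4% − 9% = -1.600%
So the realized real rate is -1.60%.

-1.60%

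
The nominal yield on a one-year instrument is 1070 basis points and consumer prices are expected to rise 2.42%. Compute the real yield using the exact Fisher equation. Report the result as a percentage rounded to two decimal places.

By the Fisher relation, 1 + r = (1 + i)/(1 + π).
1 + r = 1.10700 / 1.02420 = 1.080844
r = 1.080844 − 1 = 8.0844%, i.e. 8.08%.

8.08%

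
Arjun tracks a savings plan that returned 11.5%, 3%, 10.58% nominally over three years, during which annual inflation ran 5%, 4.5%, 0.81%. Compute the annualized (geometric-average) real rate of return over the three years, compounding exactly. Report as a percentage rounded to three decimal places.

4.711%

Nominal growth factor = 1.1150 × 1.0300 × 1.1058 = 1.26995601
Price-level growth factor = 1.0500 × 1.0450 × 1.0081 = 1.10613773
Real growth factor = 1.26995601 / 1.10613773 = 1.14809936
Annualized real rate = 1.14809936^(1/3) − 1 = 4.7112% → 4.711%.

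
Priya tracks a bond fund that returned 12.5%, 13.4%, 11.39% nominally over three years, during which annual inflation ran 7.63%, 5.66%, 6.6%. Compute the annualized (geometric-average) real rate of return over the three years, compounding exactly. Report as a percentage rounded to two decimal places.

Compound the nominal returns: 1.1250 × 1.1340 × 1.1139 = 1.42105793.
Compound inflation: 1.0763 × 1.0566 × 1.0660 = 1.21227501.
Deflate: 1.42105793 / 1.21227501 = 1.17222406.
Annualized real rate = 1.17222406^(1/3) − 1 = 5.4395% → 5.44%.

5.44%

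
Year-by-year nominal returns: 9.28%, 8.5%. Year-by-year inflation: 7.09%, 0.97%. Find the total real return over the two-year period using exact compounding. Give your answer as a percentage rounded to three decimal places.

9.655%

Compound the nominal returns: 1.0928 × 1.0850 = 1.185688.
Compound inflation: 1.0709 × 1.0097 = 1.081288.
Deflate: 1.185688 / 1.081288 = 1.096552.
Total real return = 1.096552 − 1 → 9.655%.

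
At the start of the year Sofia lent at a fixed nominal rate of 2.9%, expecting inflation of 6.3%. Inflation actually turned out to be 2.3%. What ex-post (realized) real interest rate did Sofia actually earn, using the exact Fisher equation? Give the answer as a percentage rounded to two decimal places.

Ex-post: (1 + 0.0290)/(1 + 0.0230) − 1 = 0.5865%
So the realized real rate is 0.59%.

0.59%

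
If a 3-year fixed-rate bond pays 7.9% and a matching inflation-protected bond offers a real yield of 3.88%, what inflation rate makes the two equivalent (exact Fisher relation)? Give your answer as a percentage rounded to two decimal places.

(1 + π) = (1 + i)/(1 + r) = 1.07900 / 1.03880 = 1.038698
Break-even inflation = 1.038698 − 1 → 3.87%.

3.87%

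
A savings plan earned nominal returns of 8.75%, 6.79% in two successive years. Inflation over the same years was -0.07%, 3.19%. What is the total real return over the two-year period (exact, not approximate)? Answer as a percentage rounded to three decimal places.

12.623%

Nominal growth factor = 1.0875 × 1.0679 = 1.161341
Price-level growth factor = 0.9993 × 1.0319 = 1.031178
Real growth factor = 1.161341 / 1.031178 = 1.126228
Total real return = 1.126228 − 1 → 12.623%.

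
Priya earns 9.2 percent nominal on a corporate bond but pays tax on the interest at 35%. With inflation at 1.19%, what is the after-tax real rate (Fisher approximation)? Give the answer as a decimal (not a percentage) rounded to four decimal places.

0.0479

After-tax nominal return = 9.2% × (1 − 0.35) = 5.9800%.
r ≈ 5.9800% − 1.19% → 0.0479.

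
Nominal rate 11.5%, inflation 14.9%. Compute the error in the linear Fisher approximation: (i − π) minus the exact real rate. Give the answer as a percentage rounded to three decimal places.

Approximate: r ≈ 11.500% − 14.900% = -3.4000%
Exact: (1 + 0.1150)/(1 + 0.1490) − 1 = -2.9591%
Error = -3.4000% − (-2.9591%) = -0.4409% → -0.441%.

-0.441%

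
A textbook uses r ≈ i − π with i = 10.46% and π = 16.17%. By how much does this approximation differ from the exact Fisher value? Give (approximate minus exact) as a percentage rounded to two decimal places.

-0.79%

Approximate: r ≈ 10.460% − 16.170% = -5.7100%
Exact: (1 + 0.1046)/(1 + 0.1617) − 1 = -4.9152%
Error = -5.7100% − (-4.9152%) = -0.7948% → -0.79%.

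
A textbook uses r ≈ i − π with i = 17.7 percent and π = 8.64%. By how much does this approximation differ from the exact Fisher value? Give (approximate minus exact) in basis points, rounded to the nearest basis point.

Approximate: r ≈ 17.700% − 8.640% = 9.0600%
Exact: (1 + 0.1770)/(1 + 0.0864) − 1 = 8.3395%
Error = 9.0600% − 8.3395% = 0.7205% → 72 basis points.

72 basis points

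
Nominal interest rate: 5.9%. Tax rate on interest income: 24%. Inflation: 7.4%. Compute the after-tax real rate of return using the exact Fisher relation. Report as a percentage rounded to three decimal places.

-2.715%

After-tax nominal return = 5.9% × (1 − 0.24) = 4.4840%.
1 + r = 1.04484 / 1.07400 = 0.972849
After-tax real rate = 0.972849 − 1 → -2.715%.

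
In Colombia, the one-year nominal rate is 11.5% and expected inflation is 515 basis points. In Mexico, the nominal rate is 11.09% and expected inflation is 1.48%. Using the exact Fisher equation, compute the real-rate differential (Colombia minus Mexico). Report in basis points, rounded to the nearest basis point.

-343 basis points

Colombia: (1 + 0.1150)/(1 + 0.0515) − 1 = 6.0390%
Mexico: (1 + 0.1109)/(1 + 0.0148) − 1 = 9.4698%
Differential = 6.0390% − 9.4698% = -3.4309% → -343 basis points.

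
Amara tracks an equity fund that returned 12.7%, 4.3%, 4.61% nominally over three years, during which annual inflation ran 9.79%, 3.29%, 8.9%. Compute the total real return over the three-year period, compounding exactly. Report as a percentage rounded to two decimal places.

-0.43%

Compound the nominal returns: 1.1270 × 1.0430 × 1.0461 = 1.229650.
Compound inflation: 1.0979 × 1.0329 × 1.0890 = 1.234949.
Deflate: 1.229650 / 1.234949 = 0.995709.
Total real return = 0.995709 − 1 → -0.43%.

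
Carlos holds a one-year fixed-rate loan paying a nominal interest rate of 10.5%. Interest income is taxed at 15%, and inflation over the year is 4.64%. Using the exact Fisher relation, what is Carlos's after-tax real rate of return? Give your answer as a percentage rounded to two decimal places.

After-tax nominal return = 10.5% × (1 − 0.15) = 8.9250%.
1 + r = 1.08925 / 1.04640 = 1.0409499
After-tax real rate = 1.0409499 − 1 → 4.09%.

4.09%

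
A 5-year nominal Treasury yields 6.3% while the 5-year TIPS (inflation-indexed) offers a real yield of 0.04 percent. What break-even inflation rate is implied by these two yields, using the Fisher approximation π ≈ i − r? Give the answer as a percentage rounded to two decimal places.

π ≈ i − r = 6.3% − 0.04% → 6.26%.

6.26%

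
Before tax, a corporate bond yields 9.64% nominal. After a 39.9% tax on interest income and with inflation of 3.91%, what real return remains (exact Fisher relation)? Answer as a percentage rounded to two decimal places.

After-tax nominal return = 9.64% × (1 − 0.399) = 5.79364%.
1 + r = 1.0579364 / 1.03910 = 1.018128
After-tax real rate = 1.018128 − 1 → 1.81%.

1.81%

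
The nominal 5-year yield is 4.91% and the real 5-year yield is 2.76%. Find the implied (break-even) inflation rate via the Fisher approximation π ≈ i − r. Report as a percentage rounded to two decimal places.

2.15%

π ≈ i − r = 4.91% − 2.76% → 2.15%.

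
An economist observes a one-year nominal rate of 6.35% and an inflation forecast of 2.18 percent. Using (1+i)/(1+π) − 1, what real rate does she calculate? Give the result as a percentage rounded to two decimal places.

4.08%

By the Fisher identity, 1 + r = (1 + i)/(1 + π).
1 + r = 1.06350 / 1.02180 = 1.040810
r = 1.040810 − 1 = 4.0810%, i.e. 4.08%.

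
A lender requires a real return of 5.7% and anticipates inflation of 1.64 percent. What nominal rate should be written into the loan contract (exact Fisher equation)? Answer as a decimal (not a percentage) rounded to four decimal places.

0.0743

(1 + i) = (1 + r)(1 + π) = 1.05700 × 1.01640 = 1.0743348
i = 1.0743348 − 1, so the required nominal rate is 0.0743.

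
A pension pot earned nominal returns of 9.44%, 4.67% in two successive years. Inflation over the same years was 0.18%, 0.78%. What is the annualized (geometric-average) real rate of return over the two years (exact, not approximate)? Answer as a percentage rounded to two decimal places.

6.52%

Nominal growth factor = 1.0944 × 1.0467 = 1.14550848
Price-level growth factor = 1.0018 × 1.0078 = 1.00961404
Real growth factor = 1.14550848 / 1.00961404 = 1.13460039
Annualized real rate = 1.13460039^(1/2) − 1 = 6.5176% → 6.52%.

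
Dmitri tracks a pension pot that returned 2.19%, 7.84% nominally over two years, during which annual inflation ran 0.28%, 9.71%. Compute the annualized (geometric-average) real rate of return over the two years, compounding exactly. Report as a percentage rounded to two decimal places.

Nominal growth factor = 1.0219 × 1.0784 = 1.10201696
Price-level growth factor = 1.0028 × 1.0971 = 1.10017188
Real growth factor = 1.10201696 / 1.10017188 = 1.00167708
Annualized real rate = 1.00167708^(1/2) − 1 = 0.0838% → 0.08%.

0.08%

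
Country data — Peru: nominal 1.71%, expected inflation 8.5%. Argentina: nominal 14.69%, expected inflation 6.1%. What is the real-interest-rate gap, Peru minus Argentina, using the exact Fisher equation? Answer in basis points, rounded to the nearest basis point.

Peru: (1 + 0.0171)/(1 + 0.0850) − 1 = -6.2581%
Argentina: (1 + 0.1469)/(1 + 0.0610) − 1 = 8.0961%
Differential = -6.2581% − 8.0961% = -14.3542% → -1435 basis points.

-1435 basis points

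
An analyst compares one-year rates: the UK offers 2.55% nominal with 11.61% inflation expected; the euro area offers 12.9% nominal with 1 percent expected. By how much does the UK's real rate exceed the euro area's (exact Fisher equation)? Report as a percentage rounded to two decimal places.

-19.90%

The UK: (1 + 0.0255)/(1 + 0.1161) − 1 = -8.1176%
The euro area: (1 + 0.1290)/(1 + 0.0100) − 1 = 11.7822%
Differential = -8.1176% − 11.7822% = -19.8997% → -19.90%.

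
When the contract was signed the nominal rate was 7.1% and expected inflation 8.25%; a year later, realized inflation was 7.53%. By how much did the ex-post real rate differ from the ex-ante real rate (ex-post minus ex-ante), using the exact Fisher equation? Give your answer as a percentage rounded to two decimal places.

0.66%

Ex-ante: (1 + 0.0710)/(1 + 0.0825) − 1 = -1.0624%
Ex-post: (1 + 0.0710)/(1 + 0.0753) − 1 = -0.3999%
Difference (ex-post − ex-ante) = 0.6625% → 0.66%.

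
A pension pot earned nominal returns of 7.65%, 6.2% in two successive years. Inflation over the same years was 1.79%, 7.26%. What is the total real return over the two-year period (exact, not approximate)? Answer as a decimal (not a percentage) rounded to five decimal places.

Compound the nominal returns: 1.0765 × 1.0620 = 1.143243.
Compound inflation: 1.0179 × 1.0726 = 1.091800.
Deflate: 1.143243 / 1.091800 = 1.047118.
Total real return = 1.047118 − 1 → 0.04712.

0.04712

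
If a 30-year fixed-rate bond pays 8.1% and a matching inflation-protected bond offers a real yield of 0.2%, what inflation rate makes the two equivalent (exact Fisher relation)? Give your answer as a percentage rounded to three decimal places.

(1 + π) = (1 + i)/(1 + r) = 1.08100 / 1.00200 = 1.078842
Break-even inflation = 1.078842 − 1 → 7.884%.

7.884%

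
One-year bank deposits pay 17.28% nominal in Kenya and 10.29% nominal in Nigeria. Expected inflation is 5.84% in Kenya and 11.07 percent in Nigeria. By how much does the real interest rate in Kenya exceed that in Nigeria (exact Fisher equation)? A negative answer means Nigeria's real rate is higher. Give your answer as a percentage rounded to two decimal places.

11.51%

Kenya: (1 + 0.1728)/(1 + 0.0584) − 1 = 10.8088%
Nigeria: (1 + 0.1029)/(1 + 0.1107) − 1 = -0.7023%
Differential = 10.8088% − (-0.7023%) = 11.5110% → 11.51%.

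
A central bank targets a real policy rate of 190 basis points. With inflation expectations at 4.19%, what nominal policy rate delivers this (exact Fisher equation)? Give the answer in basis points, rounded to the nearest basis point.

617 basis points

(1 + i) = (1 + r)(1 + π) = 1.01900 × 1.04190 = 1.0616961
i = 1.0616961 − 1, so the required nominal rate is 617 basis points.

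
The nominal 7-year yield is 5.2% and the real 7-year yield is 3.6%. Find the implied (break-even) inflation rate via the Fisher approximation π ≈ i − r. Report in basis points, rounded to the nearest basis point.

160 basis points

π ≈ i − r = 5.2% − 3.6% → 160 basis points.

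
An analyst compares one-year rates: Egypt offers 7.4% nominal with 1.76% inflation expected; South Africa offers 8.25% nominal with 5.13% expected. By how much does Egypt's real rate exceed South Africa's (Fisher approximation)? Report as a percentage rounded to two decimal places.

2.52%

Egypt: 7.4% − 1.76% = 5.640%
South Africa: 8.25% − 5.13% = 3.120%
Differential = 2.520% → 2.52%.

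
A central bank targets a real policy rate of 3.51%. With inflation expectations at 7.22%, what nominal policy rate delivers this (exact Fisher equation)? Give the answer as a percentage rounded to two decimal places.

(1 + i) = (1 + r)(1 + π) = 1.03510 × 1.07220 = 1.10983422
i = 1.10983422 − 1, so the required nominal rate is 10.98%.

10.98%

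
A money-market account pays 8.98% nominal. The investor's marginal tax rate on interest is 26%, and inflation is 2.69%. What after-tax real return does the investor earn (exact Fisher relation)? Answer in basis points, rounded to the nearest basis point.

After-tax nominal return = 8.98% × (1 − 0.26) = 6.6452%.
1 + r = 1.066452 / 1.02690 = 1.038516
After-tax real rate = 1.038516 − 1 → 385 basis points.

385 basis points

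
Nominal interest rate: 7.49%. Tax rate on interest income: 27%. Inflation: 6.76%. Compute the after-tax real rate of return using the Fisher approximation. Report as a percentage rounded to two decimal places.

-1.29%

After-tax nominal return = 7.49% × (1 − 0.27) = 5.4677%.
r ≈ 5.4677% − 6.76% → -1.29%.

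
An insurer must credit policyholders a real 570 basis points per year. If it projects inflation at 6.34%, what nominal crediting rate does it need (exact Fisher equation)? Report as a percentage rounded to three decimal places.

12.401%

(1 + i) = (1 + r)(1 + π) = 1.05700 × 1.06340 = 1.1240138
i = 1.1240138 − 1, so the required nominal rate is 12.401%.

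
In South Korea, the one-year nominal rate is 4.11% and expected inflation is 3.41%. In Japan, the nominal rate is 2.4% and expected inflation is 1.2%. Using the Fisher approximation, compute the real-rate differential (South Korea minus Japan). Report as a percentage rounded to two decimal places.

South Korea: 4.11% − 3.41% = 0.700%
Japan: 2.4% − 1.2% = 1.200%
Differential = -0.500% → -0.50%.

-0.50%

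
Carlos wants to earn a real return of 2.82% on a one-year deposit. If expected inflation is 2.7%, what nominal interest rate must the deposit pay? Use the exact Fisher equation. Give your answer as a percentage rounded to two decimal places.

(1 + i) = (1 + r)(1 + π) = 1.02820 × 1.02700 = 1.0559614
i = 1.0559614 − 1, so the required nominal rate is 5.60%.

5.60%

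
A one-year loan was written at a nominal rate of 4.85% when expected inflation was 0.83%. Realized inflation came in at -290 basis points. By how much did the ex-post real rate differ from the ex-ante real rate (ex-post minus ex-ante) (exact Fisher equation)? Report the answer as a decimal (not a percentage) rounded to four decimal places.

0.0399

Ex-ante: (1 + 0.0485)/(1 + 0.0083) − 1 = 3.9869%
Ex-post: (1 + 0.0485)/(1 − 0.0290) − 1 = 7.9815%
Difference (ex-post − ex-ante) = 3.9946% → 0.0399.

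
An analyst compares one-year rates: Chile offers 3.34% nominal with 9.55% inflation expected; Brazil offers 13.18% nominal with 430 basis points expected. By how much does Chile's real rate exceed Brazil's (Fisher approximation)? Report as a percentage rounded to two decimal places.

Chile: 3.34% − 9.55% = -6.210%
Brazil: 13.18% − 4.3% = 8.880%
Differential = -15.090% → -15.09%.

-15.09%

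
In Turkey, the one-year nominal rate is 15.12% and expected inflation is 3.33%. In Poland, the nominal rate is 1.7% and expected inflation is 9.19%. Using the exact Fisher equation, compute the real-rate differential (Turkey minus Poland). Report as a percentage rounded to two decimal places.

18.27%

Turkey: (1 + 0.1512)/(1 + 0.0333) − 1 = 11.4100%
Poland: (1 + 0.0170)/(1 + 0.0919) − 1 = -6.8596%
Differential = 11.4100% − (-6.8596%) = 18.2696% → 18.27%.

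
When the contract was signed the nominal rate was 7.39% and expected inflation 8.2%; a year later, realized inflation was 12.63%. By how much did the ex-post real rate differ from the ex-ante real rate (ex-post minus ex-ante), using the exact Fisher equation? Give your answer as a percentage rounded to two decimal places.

-3.90%

Ex-ante: (1 + 0.0739)/(1 + 0.0820) − 1 = -0.7486%
Ex-post: (1 + 0.0739)/(1 + 0.1263) − 1 = -4.6524%
Difference (ex-post − ex-ante) = -3.9038% → -3.90%.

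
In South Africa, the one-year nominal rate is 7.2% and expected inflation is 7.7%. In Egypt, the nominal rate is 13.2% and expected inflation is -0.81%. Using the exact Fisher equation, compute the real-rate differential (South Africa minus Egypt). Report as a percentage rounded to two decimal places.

-14.59%

South Africa: (1 + 0.0720)/(1 + 0.0770) − 1 = -0.4643%
Egypt: (1 + 0.1320)/(1 − 0.0081) − 1 = 14.1244%
Differential = -0.4643% − 14.1244% = -14.5887% → -14.59%.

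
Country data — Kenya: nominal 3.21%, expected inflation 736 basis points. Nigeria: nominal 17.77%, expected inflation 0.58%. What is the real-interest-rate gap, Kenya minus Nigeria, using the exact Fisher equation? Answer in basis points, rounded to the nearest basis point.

Kenya: (1 + 0.0321)/(1 + 0.0736) − 1 = -3.8655%
Nigeria: (1 + 0.1777)/(1 + 0.0058) − 1 = 17.0909%
Differential = -3.8655% − 17.0909% = -20.9564% → -2096 basis points.

-2096 basis points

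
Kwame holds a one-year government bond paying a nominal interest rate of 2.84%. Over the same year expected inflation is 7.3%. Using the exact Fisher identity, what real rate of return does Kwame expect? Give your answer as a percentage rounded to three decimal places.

-4.157%

By the Fisher identity, 1 + r = (1 + i)/(1 + π).
1 + r = 1.02840 / 1.07300 = 0.958434
r = 0.958434 − 1 = -4.1566%, i.e. -4.157%.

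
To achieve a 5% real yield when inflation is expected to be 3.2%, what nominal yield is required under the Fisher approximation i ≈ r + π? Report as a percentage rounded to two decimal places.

8.20%

i ≈ r + π = 5% + 3.2% = 8.20%.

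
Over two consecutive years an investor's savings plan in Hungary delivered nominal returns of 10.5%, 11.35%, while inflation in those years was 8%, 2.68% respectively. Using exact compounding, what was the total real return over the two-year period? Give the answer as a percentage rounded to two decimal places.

Compound the nominal returns: 1.1050 × 1.1135 = 1.230418.
Compound inflation: 1.0800 × 1.0268 = 1.108944.
Deflate: 1.230418 / 1.108944 = 1.109540.
Total real return = 1.109540 − 1 → 10.95%.

10.95%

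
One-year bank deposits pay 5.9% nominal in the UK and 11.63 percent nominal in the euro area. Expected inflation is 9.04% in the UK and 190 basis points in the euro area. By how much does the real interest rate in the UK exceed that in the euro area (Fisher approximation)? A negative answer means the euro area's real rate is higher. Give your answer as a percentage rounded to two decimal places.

-12.87%

The UK: 5.9% − 9.04% = -3.140%
The euro area: 11.63% − 1.9% = 9.730%
Differential = -12.870% → -12.87%.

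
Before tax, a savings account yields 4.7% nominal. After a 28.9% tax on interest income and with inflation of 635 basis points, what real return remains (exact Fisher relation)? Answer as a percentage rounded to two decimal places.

After-tax nominal return = 4.7% × (1 − 0.289) = 3.3417%.
1 + r = 1.033417 / 1.06350 = 0.971713
After-tax real rate = 0.971713 − 1 → -2.83%.

-2.83%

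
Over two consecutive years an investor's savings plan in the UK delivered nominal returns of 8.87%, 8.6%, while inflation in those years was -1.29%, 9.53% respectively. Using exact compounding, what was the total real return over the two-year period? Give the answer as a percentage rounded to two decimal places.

9.36%

Nominal growth factor = 1.0887 × 1.0860 = 1.182328
Price-level growth factor = 0.9871 × 1.0953 = 1.081171
Real growth factor = 1.182328 / 1.081171 = 1.093563
Total real return = 1.093563 − 1 → 9.36%.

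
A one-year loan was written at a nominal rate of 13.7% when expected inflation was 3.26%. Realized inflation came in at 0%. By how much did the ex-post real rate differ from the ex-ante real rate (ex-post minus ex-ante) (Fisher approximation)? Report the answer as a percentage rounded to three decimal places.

3.260%

Ex-ante: 13.7% − 3.26% = 10.440%
Ex-post: 13.7% − 0% = 13.700%
Difference (ex-post − ex-ante) = 3.2600% → 3.260%.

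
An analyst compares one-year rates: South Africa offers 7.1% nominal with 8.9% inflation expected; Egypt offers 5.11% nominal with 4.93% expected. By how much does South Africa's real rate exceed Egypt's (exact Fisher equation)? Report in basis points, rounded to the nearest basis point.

-182 basis points

South Africa: (1 + 0.0710)/(1 + 0.0890) − 1 = -1.6529%
Egypt: (1 + 0.0511)/(1 + 0.0493) − 1 = 0.1715%
Differential = -1.6529% − 0.1715% = -1.8244% → -182 basis points.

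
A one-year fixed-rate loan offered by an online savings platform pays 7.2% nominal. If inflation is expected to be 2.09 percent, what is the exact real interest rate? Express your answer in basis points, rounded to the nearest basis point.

1 + r = 1.07200 / 1.02090 = 1.050054
r = 1.050054 − 1 = 5.0054%, i.e. 501 basis points.

501 basis points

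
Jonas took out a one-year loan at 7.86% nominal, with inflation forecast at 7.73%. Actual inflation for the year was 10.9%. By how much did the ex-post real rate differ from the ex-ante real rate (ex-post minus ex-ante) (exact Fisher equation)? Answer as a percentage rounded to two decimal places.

Ex-ante: (1 + 0.0786)/(1 + 0.0773) − 1 = 0.1207%
Ex-post: (1 + 0.0786)/(1 + 0.1090) − 1 = -2.7412%
Difference (ex-post − ex-ante) = -2.8619% → -2.86%.

-2.86%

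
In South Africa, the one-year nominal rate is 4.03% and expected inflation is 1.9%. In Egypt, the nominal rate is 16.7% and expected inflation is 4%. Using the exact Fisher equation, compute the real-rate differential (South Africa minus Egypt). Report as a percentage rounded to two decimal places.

South Africa: (1 + 0.0403)/(1 + 0.0190) − 1 = 2.0903%
Egypt: (1 + 0.1670)/(1 + 0.0400) − 1 = 12.2115%
Differential = 2.0903% − 12.2115% = -10.1213% → -10.12%.

-10.12%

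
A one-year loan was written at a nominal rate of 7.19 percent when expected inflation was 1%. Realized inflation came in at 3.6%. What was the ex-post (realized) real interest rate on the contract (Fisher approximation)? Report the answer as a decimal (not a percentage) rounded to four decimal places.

Ex-post: 7.19% − 3.6% = 3.590%
So the realized real rate is 0.0359.

0.0359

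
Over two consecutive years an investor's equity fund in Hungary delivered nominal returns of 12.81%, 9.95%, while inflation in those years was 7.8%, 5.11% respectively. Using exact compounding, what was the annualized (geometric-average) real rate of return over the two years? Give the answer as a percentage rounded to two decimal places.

Nominal growth factor = 1.1281 × 1.0995 = 1.24034595
Price-level growth factor = 1.0780 × 1.0511 = 1.13308580
Real growth factor = 1.24034595 / 1.13308580 = 1.09466198
Annualized real rate = 1.09466198^(1/2) − 1 = 4.6261% → 4.63%.

4.63%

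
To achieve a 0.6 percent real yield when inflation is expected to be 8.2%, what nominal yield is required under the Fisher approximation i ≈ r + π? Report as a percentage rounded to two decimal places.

8.80%

i ≈ r + π = 0.6% + 8.2% = 8.80%.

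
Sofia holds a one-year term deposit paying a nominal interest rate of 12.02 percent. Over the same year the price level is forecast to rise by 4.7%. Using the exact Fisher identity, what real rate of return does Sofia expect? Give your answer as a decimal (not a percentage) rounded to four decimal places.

0.0699

1 + r = 1.12020 / 1.04700 = 1.069914
r = 1.069914 − 1 = 6.9914%, i.e. 0.0699.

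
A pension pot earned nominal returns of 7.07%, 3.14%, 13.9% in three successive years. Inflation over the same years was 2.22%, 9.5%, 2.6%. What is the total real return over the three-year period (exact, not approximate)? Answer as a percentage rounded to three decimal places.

9.527%

Compound the nominal returns: 1.0707 × 1.0314 × 1.1390 = 1.257820.
Compound inflation: 1.0222 × 1.0950 × 1.0260 = 1.148411.
Deflate: 1.257820 / 1.148411 = 1.095270.
Total real return = 1.095270 − 1 → 9.527%.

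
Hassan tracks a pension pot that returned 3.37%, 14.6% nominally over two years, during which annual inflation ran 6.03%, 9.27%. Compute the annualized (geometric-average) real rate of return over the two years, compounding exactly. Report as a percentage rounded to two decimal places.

Nominal growth factor = 1.0337 × 1.1460 = 1.18462020
Price-level growth factor = 1.0603 × 1.0927 = 1.15858981
Real growth factor = 1.18462020 / 1.15858981 = 1.02246730
Annualized real rate = 1.02246730^(1/2) − 1 = 1.1171% → 1.12%.

1.12%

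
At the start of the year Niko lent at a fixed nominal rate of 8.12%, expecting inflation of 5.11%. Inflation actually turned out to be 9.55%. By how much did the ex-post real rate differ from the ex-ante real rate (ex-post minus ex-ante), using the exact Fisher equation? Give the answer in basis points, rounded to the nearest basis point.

-417 basis points

Ex-ante: (1 + 0.0812)/(1 + 0.0511) − 1 = 2.8637%
Ex-post: (1 + 0.0812)/(1 + 0.0955) − 1 = -1.3053%
Difference (ex-post − ex-ante) = -4.1690% → -417 basis points.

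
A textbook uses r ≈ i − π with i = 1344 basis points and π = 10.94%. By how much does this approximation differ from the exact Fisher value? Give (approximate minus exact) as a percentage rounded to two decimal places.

Approximate: r ≈ 13.440% − 10.940% = 2.5000%
Exact: (1 + 0.1344)/(1 + 0.1094) − 1 = 2.2535%
Error = 2.5000% − 2.2535% = 0.2465% → 0.25%.

0.25%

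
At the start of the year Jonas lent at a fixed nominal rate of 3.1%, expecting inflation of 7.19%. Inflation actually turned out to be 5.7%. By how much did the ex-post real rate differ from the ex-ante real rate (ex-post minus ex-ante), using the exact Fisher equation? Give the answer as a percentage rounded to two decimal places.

1.36%

Ex-ante: (1 + 0.0310)/(1 + 0.0719) − 1 = -3.8157%
Ex-post: (1 + 0.0310)/(1 + 0.0570) − 1 = -2.4598%
Difference (ex-post − ex-ante) = 1.3559% → 1.36%.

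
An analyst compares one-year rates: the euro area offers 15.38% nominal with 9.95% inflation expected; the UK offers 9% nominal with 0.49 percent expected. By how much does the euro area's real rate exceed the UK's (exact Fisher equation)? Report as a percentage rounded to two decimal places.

-3.53%

The euro area: (1 + 0.1538)/(1 + 0.0995) − 1 = 4.9386%
The UK: (1 + 0.0900)/(1 + 0.0049) − 1 = 8.4685%
Differential = 4.9386% − 8.4685% = -3.5299% → -3.53%.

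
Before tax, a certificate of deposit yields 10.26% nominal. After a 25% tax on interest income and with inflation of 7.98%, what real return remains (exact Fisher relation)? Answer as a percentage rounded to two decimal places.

After-tax nominal return = 10.26% × (1 − 0.25) = 7.6950%.
1 + r = 1.07695 / 1.07980 = 0.997361
After-tax real rate = 0.997361 − 1 → -0.26%.

-0.26%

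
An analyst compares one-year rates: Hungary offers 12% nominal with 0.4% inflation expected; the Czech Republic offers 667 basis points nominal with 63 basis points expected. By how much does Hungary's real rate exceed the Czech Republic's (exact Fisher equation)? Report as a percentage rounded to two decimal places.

5.55%

Hungary: (1 + 0.1200)/(1 + 0.0040) − 1 = 11.5538%
The Czech Republic: (1 + 0.0667)/(1 + 0.0063) − 1 = 6.0022%
Differential = 11.5538% − 6.0022% = 5.5516% → 5.55%.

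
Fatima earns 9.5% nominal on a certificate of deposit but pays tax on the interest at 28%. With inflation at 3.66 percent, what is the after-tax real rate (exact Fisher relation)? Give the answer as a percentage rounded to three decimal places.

3.068%

After-tax nominal return = 9.5% × (1 − 0.28) = 6.8400%.
1 + r = 1.06840 / 1.03660 = 1.030677
After-tax real rate = 1.030677 − 1 → 3.068%.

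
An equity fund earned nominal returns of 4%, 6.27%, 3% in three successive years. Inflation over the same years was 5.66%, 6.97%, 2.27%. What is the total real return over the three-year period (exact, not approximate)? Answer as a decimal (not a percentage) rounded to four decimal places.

Compound the nominal returns: 1.0400 × 1.0627 × 1.0300 = 1.138364.
Compound inflation: 1.0566 × 1.0697 × 1.0227 = 1.155902.
Deflate: 1.138364 / 1.155902 = 0.984828.
Total real return = 0.984828 − 1 → -0.0152.

-0.0152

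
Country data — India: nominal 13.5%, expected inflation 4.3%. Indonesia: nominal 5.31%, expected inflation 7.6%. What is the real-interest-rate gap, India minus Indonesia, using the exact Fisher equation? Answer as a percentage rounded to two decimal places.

10.95%

India: (1 + 0.1350)/(1 + 0.0430) − 1 = 8.8207%
Indonesia: (1 + 0.0531)/(1 + 0.0760) − 1 = -2.1283%
Differential = 8.8207% − (-2.1283%) = 10.9490% → 10.95%.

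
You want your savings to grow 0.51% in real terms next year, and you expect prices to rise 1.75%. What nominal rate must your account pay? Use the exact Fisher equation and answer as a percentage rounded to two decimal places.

2.27%

(1 + i) = (1 + r)(1 + π) = 1.00510 × 1.01750 = 1.02268925
i = 1.02268925 − 1, so the required nominal rate is 2.27%.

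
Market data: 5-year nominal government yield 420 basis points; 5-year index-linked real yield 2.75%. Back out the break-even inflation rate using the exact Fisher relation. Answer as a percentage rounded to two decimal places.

(1 + π) = (1 + i)/(1 + r) = 1.04200 / 1.02750 = 1.014112
Break-even inflation = 1.014112 − 1 → 1.41%.

1.41%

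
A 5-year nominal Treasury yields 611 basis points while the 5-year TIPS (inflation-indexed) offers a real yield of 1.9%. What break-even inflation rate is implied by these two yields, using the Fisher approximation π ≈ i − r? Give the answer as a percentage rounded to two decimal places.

4.21%

π ≈ i − r = 6.11% − 1.9% → 4.21%.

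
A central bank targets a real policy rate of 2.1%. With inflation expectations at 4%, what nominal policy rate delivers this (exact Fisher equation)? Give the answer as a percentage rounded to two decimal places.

6.18%

(1 + i) = (1 + r)(1 + π) = 1.02100 × 1.04000 = 1.06184
i = 1.06184 − 1, so the required nominal rate is 6.18%.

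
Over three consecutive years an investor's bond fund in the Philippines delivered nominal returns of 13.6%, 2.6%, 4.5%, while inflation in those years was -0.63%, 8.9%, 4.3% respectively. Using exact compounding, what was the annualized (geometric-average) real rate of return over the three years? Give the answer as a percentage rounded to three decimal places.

Compound the nominal returns: 1.1360 × 1.0260 × 1.0450 = 1.21798512.
Compound inflation: 0.9937 × 1.0890 × 1.0430 = 1.12867129.
Deflate: 1.21798512 / 1.12867129 = 1.07913183.
Annualized real rate = 1.07913183^(1/3) − 1 = 2.5711% → 2.571%.

2.571%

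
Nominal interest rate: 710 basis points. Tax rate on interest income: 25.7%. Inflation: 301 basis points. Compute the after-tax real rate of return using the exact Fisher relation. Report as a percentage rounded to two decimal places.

2.20%

After-tax nominal return = 7.1% × (1 − 0.257) = 5.2753%.
1 + r = 1.052753 / 1.03010 = 1.021991
After-tax real rate = 1.021991 − 1 → 2.20%.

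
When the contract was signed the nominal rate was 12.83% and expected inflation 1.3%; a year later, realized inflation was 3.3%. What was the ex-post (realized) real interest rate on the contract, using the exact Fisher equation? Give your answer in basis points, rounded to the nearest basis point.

Ex-post: (1 + 0.1283)/(1 + 0.0330) − 1 = 9.2256%
So the realized real rate is 923 basis points.

923 basis points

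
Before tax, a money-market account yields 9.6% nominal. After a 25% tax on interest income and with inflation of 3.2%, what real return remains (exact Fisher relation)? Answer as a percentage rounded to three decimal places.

After-tax nominal return = 9.6% × (1 − 0.25) = 7.2000%.
1 + r = 1.07200 / 1.03200 = 1.038760
After-tax real rate = 1.038760 − 1 → 3.876%.

3.876%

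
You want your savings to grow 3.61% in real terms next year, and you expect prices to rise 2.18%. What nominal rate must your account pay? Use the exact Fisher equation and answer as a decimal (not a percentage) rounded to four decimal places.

(1 + i) = (1 + r)(1 + π) = 1.03610 × 1.02180 = 1.05868698
i = 1.05868698 − 1, so the required nominal rate is 0.0587.

0.0587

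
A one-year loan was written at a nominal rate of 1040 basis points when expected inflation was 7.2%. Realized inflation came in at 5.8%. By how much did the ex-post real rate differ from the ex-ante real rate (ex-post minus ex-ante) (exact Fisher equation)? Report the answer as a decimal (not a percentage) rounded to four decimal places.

0.0136

Ex-ante: (1 + 0.1040)/(1 + 0.0720) − 1 = 2.9851%
Ex-post: (1 + 0.1040)/(1 + 0.0580) − 1 = 4.3478%
Difference (ex-post − ex-ante) = 1.3628% → 0.0136.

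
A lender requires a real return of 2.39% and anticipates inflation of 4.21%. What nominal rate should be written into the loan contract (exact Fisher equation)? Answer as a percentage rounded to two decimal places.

(1 + i) = (1 + r)(1 + π) = 1.02390 × 1.04210 = 1.06700619
i = 1.06700619 − 1, so the required nominal rate is 6.70%.

6.70%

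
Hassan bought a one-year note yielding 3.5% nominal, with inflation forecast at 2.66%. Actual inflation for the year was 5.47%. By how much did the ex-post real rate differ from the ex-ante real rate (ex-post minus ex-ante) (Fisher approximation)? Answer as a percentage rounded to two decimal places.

-2.81%

Ex-ante: 3.5% − 2.66% = 0.840%
Ex-post: 3.5% − 5.47% = -1.970%
Difference (ex-post − ex-ante) = -2.8100% → -2.81%.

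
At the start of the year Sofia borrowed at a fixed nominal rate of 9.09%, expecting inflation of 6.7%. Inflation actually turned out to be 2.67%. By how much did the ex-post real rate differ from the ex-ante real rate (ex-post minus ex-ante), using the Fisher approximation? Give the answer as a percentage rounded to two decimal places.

4.03%

Ex-ante: 9.09% − 6.7% = 2.390%
Ex-post: 9.09% − 2.67% = 6.420%
Difference (ex-post − ex-ante) = 4.0300% → 4.03%.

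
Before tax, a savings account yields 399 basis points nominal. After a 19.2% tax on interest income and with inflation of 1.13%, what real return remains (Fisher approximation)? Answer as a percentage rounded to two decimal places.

2.09%

After-tax nominal return = 3.99% × (1 − 0.192) = 3.22392%.
r ≈ 3.22392% − 1.13% → 2.09%.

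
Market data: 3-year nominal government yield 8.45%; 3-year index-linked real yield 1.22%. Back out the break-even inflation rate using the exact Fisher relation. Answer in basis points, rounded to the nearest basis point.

714 basis points

(1 + π) = (1 + i)/(1 + r) = 1.08450 / 1.01220 = 1.071429
Break-even inflation = 1.071429 − 1 → 714 basis points.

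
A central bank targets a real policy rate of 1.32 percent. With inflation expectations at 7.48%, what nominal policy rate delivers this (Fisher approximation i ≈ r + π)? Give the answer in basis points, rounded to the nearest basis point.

880 basis points

i ≈ r + π = 1.32% + 7.48% = 880 basis points.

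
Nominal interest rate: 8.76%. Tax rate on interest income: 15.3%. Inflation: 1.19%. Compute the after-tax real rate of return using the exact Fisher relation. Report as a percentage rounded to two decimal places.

After-tax nominal return = 8.76% × (1 − 0.153) = 7.41972%.
1 + r = 1.0741972 / 1.01190 = 1.061565
After-tax real rate = 1.061565 − 1 → 6.16%.

6.16%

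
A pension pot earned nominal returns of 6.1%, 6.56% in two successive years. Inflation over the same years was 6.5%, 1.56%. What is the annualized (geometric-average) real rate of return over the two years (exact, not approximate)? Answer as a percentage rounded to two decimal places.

2.24%

Nominal growth factor = 1.0610 × 1.0656 = 1.13060160
Price-level growth factor = 1.0650 × 1.0156 = 1.08161400
Real growth factor = 1.13060160 / 1.08161400 = 1.04529120
Annualized real rate = 1.04529120^(1/2) − 1 = 2.2395% → 2.24%.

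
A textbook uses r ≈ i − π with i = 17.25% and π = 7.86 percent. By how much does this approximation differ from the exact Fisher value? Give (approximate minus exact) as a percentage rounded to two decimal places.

0.68%

Approximate: r ≈ 17.250% − 7.860% = 9.3900%
Exact: (1 + 0.1725)/(1 + 0.0786) − 1 = 8.7057%
Error = 9.3900% − 8.7057% = 0.6843% → 0.68%.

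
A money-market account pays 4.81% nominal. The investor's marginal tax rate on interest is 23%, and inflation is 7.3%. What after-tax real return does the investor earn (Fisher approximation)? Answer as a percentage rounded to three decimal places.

-3.596%

After-tax nominal return = 4.81% × (1 − 0.23) = 3.7037%.
r ≈ 3.7037% − 7.3% → -3.596%.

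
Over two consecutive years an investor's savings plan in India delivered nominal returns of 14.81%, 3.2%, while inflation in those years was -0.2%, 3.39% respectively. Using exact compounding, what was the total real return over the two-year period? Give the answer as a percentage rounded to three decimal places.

Compound the nominal returns: 1.1481 × 1.0320 = 1.184839.
Compound inflation: 0.9980 × 1.0339 = 1.031832.
Deflate: 1.184839 / 1.031832 = 1.148287.
Total real return = 1.148287 − 1 → 14.829%.

14.829%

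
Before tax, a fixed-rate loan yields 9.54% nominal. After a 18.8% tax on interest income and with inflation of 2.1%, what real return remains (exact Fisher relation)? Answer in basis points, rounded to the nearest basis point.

After-tax nominal return = 9.54% × (1 − 0.188) = 7.74648%.
1 + r = 1.0774648 / 1.02100 = 1.055303
After-tax real rate = 1.055303 − 1 → 553 basis points.

553 basis points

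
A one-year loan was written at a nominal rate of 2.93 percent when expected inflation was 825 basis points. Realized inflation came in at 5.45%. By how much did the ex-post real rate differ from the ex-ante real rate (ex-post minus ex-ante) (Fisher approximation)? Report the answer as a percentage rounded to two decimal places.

2.80%

Ex-ante: 2.93% − 8.25% = -5.320%
Ex-post: 2.93% − 5.45% = -2.520%
Difference (ex-post − ex-ante) = 2.8000% → 2.80%.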